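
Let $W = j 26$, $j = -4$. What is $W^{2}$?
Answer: $10816$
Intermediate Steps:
$W = -104$ ($W = \left(-4\right) 26 = -104$)
$W^{2} = \left(-104\right)^{2} = 10816$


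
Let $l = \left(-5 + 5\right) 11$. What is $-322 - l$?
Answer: $-322$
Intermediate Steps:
$l = 0$ ($l = 0 \cdot 11 = 0$)
$-322 - l = -322 - 0 = -322 + 0 = -322$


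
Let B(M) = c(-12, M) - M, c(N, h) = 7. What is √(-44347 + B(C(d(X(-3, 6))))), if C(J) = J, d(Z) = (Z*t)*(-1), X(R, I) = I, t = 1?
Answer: 3*I*√4926 ≈ 210.56*I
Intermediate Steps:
d(Z) = -Z (d(Z) = (Z*1)*(-1) = Z*(-1) = -Z)
B(M) = 7 - M
√(-44347 + B(C(d(X(-3, 6))))) = √(-44347 + (7 - (-1)*6)) = √(-44347 + (7 - 1*(-6))) = √(-44347 + (7 + 6)) = √(-44347 + 13) = √(-44334) = 3*I*√4926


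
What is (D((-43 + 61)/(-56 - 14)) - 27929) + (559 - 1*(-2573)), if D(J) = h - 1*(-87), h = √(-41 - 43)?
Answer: -24710 + 2*I*√21 ≈ -24710.0 + 9.1651*I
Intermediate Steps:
h = 2*I*√21 (h = √(-84) = 2*I*√21 ≈ 9.1651*I)
D(J) = 87 + 2*I*√21 (D(J) = 2*I*√21 - 1*(-87) = 2*I*√21 + 87 = 87 + 2*I*√21)
(D((-43 + 61)/(-56 - 14)) - 27929) + (559 - 1*(-2573)) = ((87 + 2*I*√21) - 27929) + (559 - 1*(-2573)) = (-27842 + 2*I*√21) + (559 + 2573) = (-27842 + 2*I*√21) + 3132 = -24710 + 2*I*√21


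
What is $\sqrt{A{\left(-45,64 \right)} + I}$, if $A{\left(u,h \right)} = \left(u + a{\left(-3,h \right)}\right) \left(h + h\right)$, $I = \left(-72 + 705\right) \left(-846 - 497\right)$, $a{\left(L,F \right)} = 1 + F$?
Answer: $i \sqrt{847559} \approx 920.63 i$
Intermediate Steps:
$I = -850119$ ($I = 633 \left(-1343\right) = -850119$)
$A{\left(u,h \right)} = 2 h \left(1 + h + u\right)$ ($A{\left(u,h \right)} = \left(u + \left(1 + h\right)\right) \left(h + h\right) = \left(1 + h + u\right) 2 h = 2 h \left(1 + h + u\right)$)
$\sqrt{A{\left(-45,64 \right)} + I} = \sqrt{2 \cdot 64 \left(1 + 64 - 45\right) - 850119} = \sqrt{2 \cdot 64 \cdot 20 - 850119} = \sqrt{2560 - 850119} = \sqrt{-847559} = i \sqrt{847559}$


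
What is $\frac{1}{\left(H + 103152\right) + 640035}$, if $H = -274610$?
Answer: $\frac{1}{468577} \approx 2.1341 \cdot 10^{-6}$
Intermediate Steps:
$\frac{1}{\left(H + 103152\right) + 640035} = \frac{1}{\left(-274610 + 103152\right) + 640035} = \frac{1}{-171458 + 640035} = \frac{1}{468577}$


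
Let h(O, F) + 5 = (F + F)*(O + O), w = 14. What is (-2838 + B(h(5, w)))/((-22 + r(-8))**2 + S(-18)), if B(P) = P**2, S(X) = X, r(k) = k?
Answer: 72787/882 ≈ 82.525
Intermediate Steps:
h(O, F) = -5 + 4*F*O (h(O, F) = -5 + (F + F)*(O + O) = -5 + (2*F)*(2*O) = -5 + 4*F*O)
(-2838 + B(h(5, w)))/((-22 + r(-8))**2 + S(-18)) = (-2838 + (-5 + 4*14*5)**2)/((-22 - 8)**2 - 18) = (-2838 + (-5 + 280)**2)/((-30)**2 - 18) = (-2838 + 275**2)/(900 - 18) = (-2838 + 75625)/882 = 72787*(1/882) = 72787/882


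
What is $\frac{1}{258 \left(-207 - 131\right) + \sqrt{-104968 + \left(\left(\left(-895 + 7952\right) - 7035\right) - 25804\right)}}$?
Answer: $- \frac{43602}{3802334183} - \frac{5 i \sqrt{5230}}{7604668366} \approx -1.1467 \cdot 10^{-5} - 4.7549 \cdot 10^{-8} i$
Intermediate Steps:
$\frac{1}{258 \left(-207 - 131\right) + \sqrt{-104968 + \left(\left(\left(-895 + 7952\right) - 7035\right) - 25804\right)}} = \frac{1}{258 \left(-338\right) + \sqrt{-104968 + \left(\left(7057 - 7035\right) - 25804\right)}} = \frac{1}{-87204 + \sqrt{-104968 + \left(22 - 25804\right)}} = \frac{1}{-87204 + \sqrt{-104968 - 25782}} = \frac{1}{-87204 + \sqrt{-130750}} = \frac{1}{-87204 + 5 i \sqrt{5230}}$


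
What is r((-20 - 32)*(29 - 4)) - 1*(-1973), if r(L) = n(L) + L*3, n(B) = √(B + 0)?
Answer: -1927 + 10*I*√13 ≈ -1927.0 + 36.056*I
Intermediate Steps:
n(B) = √B
r(L) = √L + 3*L (r(L) = √L + L*3 = √L + 3*L)
r((-20 - 32)*(29 - 4)) - 1*(-1973) = (√((-20 - 32)*(29 - 4)) + 3*((-20 - 32)*(29 - 4))) - 1*(-1973) = (√(-52*25) + 3*(-52*25)) + 1973 = (√(-1300) + 3*(-1300)) + 1973 = (10*I*√13 - 3900) + 1973 = (-3900 + 10*I*√13) + 1973 = -1927 + 10*I*√13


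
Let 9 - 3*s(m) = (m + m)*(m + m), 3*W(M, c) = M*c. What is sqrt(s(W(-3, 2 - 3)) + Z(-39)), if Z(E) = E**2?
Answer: 2*sqrt(3426)/3 ≈ 39.021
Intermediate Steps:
W(M, c) = M*c/3 (W(M, c) = (M*c)/3 = M*c/3)
s(m) = 3 - 4*m**2/3 (s(m) = 3 - (m + m)*(m + m)/3 = 3 - 2*m*2*m/3 = 3 - 4*m**2/3)
sqrt(s(W(-3, 2 - 3)) + Z(-39)) = sqrt((3 - 4*(2 - 3)**2/3) + (-39)**2) = sqrt((3 - 4*1**2/3) + 1521) = sqrt((3 - 4/3*1**2) + 1521) = sqrt((3 - 4/3*1) + 1521) = sqrt((3 - 4/3) + 1521) = sqrt(5/3 + 1521) = sqrt(4568/3) = 2*sqrt(3426)/3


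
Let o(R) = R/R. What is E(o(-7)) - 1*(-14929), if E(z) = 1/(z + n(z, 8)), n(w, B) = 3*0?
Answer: 14930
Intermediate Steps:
n(w, B) = 0
o(R) = 1
E(z) = 1/z (E(z) = 1/(z + 0) = 1/z)
E(o(-7)) - 1*(-14929) = 1/1 - 1*(-14929) = 1 + 14929 = 14930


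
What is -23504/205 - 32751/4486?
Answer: -112152899/919630 ≈ -121.95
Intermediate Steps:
-23504/205 - 32751/4486 = -112152899/919630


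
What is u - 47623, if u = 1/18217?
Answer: -867548190/18217 ≈ -47623.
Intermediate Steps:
u = 1/18217 ≈ 5.4894e-5
u - 47623 = 1/18217 - 47623 = -867548190/18217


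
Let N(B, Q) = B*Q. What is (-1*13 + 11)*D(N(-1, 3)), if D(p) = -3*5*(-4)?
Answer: -120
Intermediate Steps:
D(p) = 60 (D(p) = -15*(-4) = 60)
(-1*13 + 11)*D(N(-1, 3)) = (-1*13 + 11)*60 = (-13 + 11)*60 = -2*60 = -120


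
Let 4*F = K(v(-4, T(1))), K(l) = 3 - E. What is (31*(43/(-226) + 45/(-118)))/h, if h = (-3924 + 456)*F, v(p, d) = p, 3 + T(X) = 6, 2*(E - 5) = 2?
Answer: -118141/17340867 ≈ -0.0068129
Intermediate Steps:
E = 6 (E = 5 + (½)*2 = 5 + 1 = 6)
T(X) = 3 (T(X) = -3 + 6 = 3)
K(l) = -3 (K(l) = 3 - 1*6 = 3 - 6 = -3)
F = -¾ (F = (¼)*(-3) = -¾ ≈ -0.75000)
h = 2601 (h = (-3924 + 456)*(-¾) = -3468*(-¾) = 2601)
(31*(43/(-226) + 45/(-118)))/h = (31*(43/(-226) + 45/(-118)))/2601 = (31*(43*(-1/226) + 45*(-1/118)))*(1/2601) = (31*(-43/226 - 45/118))*(1/2601) = (31*(-3811/6667))*(1/2601) = -118141/6667*1/2601 = -118141/17340867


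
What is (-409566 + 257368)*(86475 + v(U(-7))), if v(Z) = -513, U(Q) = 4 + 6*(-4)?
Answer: -13083244476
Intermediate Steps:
U(Q) = -20 (U(Q) = 4 - 24 = -20)
(-409566 + 257368)*(86475 + v(U(-7))) = (-409566 + 257368)*(86475 - 513) = -152198*85962 = -13083244476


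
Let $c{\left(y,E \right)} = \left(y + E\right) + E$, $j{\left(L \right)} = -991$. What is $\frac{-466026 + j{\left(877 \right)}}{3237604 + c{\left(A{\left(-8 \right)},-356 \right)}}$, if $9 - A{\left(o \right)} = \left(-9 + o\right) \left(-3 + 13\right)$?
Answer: $- \frac{467017}{3237071} \approx -0.14427$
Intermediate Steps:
$A{\left(o \right)} = 99 - 10 o$ ($A{\left(o \right)} = 9 - \left(-9 + o\right) \left(-3 + 13\right) = 9 - \left(-9 + o\right) 10 = 9 - \left(-90 + 10 o\right) = 99 - 10 o$)
$c{\left(y,E \right)} = y + 2 E$ ($c{\left(y,E \right)} = \left(E + y\right) + E = y + 2 E$)
$\frac{-466026 + j{\left(877 \right)}}{3237604 + c{\left(A{\left(-8 \right)},-356 \right)}} = \frac{-466026 - 991}{3237604 + \left(\left(99 - -80\right) + 2 \left(-356\right)\right)} = - \frac{467017}{3237604 + \left(\left(99 + 80\right) - 712\right)} = - \frac{467017}{3237604 + \left(179 - 712\right)} = - \frac{467017}{3237604 - 533} = - \frac{467017}{3237071}$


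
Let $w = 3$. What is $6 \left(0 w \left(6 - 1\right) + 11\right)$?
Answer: $66$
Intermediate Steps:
$6 \left(0 w \left(6 - 1\right) + 11\right) = 6 \left(0 \cdot 3 \left(6 - 1\right) + 11\right) = 6 \left(0 \cdot 3 \cdot 5 + 11\right) = 6 \left(0 \cdot 15 + 11\right) = 6 \left(0 + 11\right) = 6 \cdot 11 = 66$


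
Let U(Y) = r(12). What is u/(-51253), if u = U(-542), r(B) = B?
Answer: -12/51253 ≈ -0.00023413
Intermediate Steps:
U(Y) = 12
u = 12
u/(-51253) = 12/(-51253) = 12*(-1/51253) = -12/51253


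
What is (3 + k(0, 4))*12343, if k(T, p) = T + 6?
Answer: 111087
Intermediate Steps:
k(T, p) = 6 + T
(3 + k(0, 4))*12343 = (3 + (6 + 0))*12343 = (3 + 6)*12343 = 9*12343 = 111087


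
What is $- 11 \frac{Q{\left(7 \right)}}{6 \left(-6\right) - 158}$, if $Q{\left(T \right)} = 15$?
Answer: $\frac{165}{194} \approx 0.85052$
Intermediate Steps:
$- 11 \frac{Q{\left(7 \right)}}{6 \left(-6\right) - 158} = - 11 \frac{15}{6 \left(-6\right) - 158} = - 11 \frac{15}{-36 - 158} = - 11 \frac{15}{-194} = - 11 \cdot 15 \left(- \frac{1}{194}\right) = \left(-11\right) \left(- \frac{15}{194}\right) = \frac{165}{194}$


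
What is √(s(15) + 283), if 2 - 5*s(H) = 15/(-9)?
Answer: 4*√3990/15 ≈ 16.844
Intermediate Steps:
s(H) = 11/15 (s(H) = ⅖ - 3/(-9) = ⅖ - 3*(-1)/9 = ⅖ - ⅕*(-5/3) = ⅖ + ⅓ = 11/15)
√(s(15) + 283) = √(11/15 + 283) = √(4256/15) = 4*√3990/15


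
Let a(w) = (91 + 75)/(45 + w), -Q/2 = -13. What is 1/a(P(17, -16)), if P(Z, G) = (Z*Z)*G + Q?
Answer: -4553/166 ≈ -27.428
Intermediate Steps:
Q = 26 (Q = -2*(-13) = 26)
P(Z, G) = 26 + G*Z² (P(Z, G) = (Z*Z)*G + 26 = Z²*G + 26 = G*Z² + 26 = 26 + G*Z²)
a(w) = 166/(45 + w)
1/a(P(17, -16)) = 1/(166/(45 + (26 - 16*17²))) = 1/(166/(45 + (26 - 16*289))) = 1/(166/(45 + (26 - 4624))) = 1/(166/(45 - 4598)) = 1/(166/(-4553)) = 1/(166*(-1/4553)) = 1/(-166/4553) = -4553/166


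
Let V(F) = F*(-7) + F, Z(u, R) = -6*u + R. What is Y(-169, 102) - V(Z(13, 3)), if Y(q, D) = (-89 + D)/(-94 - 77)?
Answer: -76963/171 ≈ -450.08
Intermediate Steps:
Y(q, D) = 89/171 - D/171 (Y(q, D) = (-89 + D)/(-171) = (-89 + D)*(-1/171) = 89/171 - D/171)
Z(u, R) = R - 6*u
V(F) = -6*F (V(F) = -7*F + F = -6*F)
Y(-169, 102) - V(Z(13, 3)) = (89/171 - 1/171*102) - (-6)*(3 - 6*13) = (89/171 - 34/57) - (-6)*(3 - 78) = -13/171 - (-6)*(-75) = -13/171 - 1*450 = -13/171 - 450 = -76963/171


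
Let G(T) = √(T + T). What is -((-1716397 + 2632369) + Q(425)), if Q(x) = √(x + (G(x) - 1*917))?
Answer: -915972 - I*√(492 - 5*√34) ≈ -9.1597e+5 - 21.514*I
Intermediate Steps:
G(T) = √2*√T (G(T) = √(2*T) = √2*√T)
Q(x) = √(-917 + x + √2*√x) (Q(x) = √(x + (√2*√x - 1*917)) = √(x + (√2*√x - 917)) = √(x + (-917 + √2*√x)) = √(-917 + x + √2*√x))
-((-1716397 + 2632369) + Q(425)) = -((-1716397 + 2632369) + √(-917 + 425 + √2*√425)) = -(915972 + √(-917 + 425 + √2*(5*√17))) = -(915972 + √(-917 + 425 + 5*√34)) = -(915972 + √(-492 + 5*√34)) = -915972 - √(-492 + 5*√34)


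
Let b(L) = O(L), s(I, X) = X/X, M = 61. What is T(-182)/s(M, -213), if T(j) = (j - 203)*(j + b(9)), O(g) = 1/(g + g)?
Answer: 1260875/18 ≈ 70049.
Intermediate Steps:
s(I, X) = 1
O(g) = 1/(2*g)
b(L) = 1/(2*L)
T(j) = (-203 + j)*(1/18 + j) (T(j) = (j - 203)*(j + (1/2)/9) = (-203 + j)*(j + (1/2)*(1/9)) = (-203 + j)*(j + 1/18) = (-203 + j)*(1/18 + j))
T(-182)/s(M, -213) = (-203/18 + (-182)**2 - 3653/18*(-182))/1 = (-203/18 + 33124 + 332423/9)*1 = (1260875/18)*1 = 1260875/18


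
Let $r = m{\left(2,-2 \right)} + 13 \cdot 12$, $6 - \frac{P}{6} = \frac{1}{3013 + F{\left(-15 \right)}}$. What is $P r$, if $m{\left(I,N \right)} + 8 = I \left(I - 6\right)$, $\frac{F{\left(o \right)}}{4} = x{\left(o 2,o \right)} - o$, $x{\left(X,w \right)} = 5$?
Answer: $\frac{5195960}{1031} \approx 5039.7$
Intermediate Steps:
$F{\left(o \right)} = 20 - 4 o$ ($F{\left(o \right)} = 4 \left(5 - o\right) = 20 - 4 o$)
$P = \frac{37114}{1031}$ ($P = 36 - \frac{6}{3013 + \left(20 - -60\right)} = 36 - \frac{6}{3013 + \left(20 + 60\right)} = 36 - \frac{6}{3013 + 80} = 36 - \frac{6}{3093} = 36 - \frac{2}{1031} = \frac{37114}{1031} \approx 35.998$)
$m{\left(I,N \right)} = -8 + I \left(-6 + I\right)$ ($m{\left(I,N \right)} = -8 + I \left(I - 6\right) = -8 + I \left(-6 + I\right)$)
$r = 140$ ($r = \left(-8 + 2^{2} - 12\right) + 13 \cdot 12 = \left(-8 + 4 - 12\right) + 156 = -16 + 156 = 140$)
$P r = \frac{37114}{1031} \cdot 140 = \frac{5195960}{1031}$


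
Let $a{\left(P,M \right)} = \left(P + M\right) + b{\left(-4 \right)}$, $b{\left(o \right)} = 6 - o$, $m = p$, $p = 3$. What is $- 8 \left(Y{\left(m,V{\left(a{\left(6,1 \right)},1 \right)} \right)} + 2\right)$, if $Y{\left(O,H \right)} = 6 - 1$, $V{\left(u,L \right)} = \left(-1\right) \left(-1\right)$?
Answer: $-56$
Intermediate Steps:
$m = 3$
$a{\left(P,M \right)} = 10 + M + P$ ($a{\left(P,M \right)} = \left(P + M\right) + \left(6 - -4\right) = \left(M + P\right) + \left(6 + 4\right) = \left(M + P\right) + 10 = 10 + M + P$)
$V{\left(u,L \right)} = 1$
$Y{\left(O,H \right)} = 5$
$- 8 \left(Y{\left(m,V{\left(a{\left(6,1 \right)},1 \right)} \right)} + 2\right) = - 8 \left(5 + 2\right) = \left(-8\right) 7 = -56$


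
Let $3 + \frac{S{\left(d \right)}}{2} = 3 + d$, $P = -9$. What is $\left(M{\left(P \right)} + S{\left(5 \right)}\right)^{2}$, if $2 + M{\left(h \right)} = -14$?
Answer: $36$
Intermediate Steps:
$M{\left(h \right)} = -16$ ($M{\left(h \right)} = -2 - 14 = -16$)
$S{\left(d \right)} = 2 d$ ($S{\left(d \right)} = -6 + 2 \left(3 + d\right) = -6 + \left(6 + 2 d\right) = 2 d$)
$\left(M{\left(P \right)} + S{\left(5 \right)}\right)^{2} = \left(-16 + 2 \cdot 5\right)^{2} = \left(-16 + 10\right)^{2} = \left(-6\right)^{2} = 36$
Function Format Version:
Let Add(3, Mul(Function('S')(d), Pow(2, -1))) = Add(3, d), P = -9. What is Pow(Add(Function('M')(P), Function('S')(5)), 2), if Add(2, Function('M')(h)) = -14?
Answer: 36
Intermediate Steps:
Function('M')(h) = -16 (Function('M')(h) = Add(-2, -14) = -16)
Function('S')(d) = Mul(2, d) (Function('S')(d) = Add(-6, Mul(2, Add(3, d))) = Add(-6, Add(6, Mul(2, d))) = Mul(2, d))
Pow(Add(Function('M')(P), Function('S')(5)), 2) = Pow(Add(-16, Mul(2, 5)), 2) = Pow(Add(-16, 10), 2) = Pow(-6, 2) = 36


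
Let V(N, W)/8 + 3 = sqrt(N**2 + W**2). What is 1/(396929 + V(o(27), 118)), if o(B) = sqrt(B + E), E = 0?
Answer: 396905/157532686161 - 8*sqrt(13951)/157532686161 ≈ 2.5135e-6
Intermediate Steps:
o(B) = sqrt(B) (o(B) = sqrt(B + 0) = sqrt(B))
V(N, W) = -24 + 8*sqrt(N**2 + W**2)
1/(396929 + V(o(27), 118)) = 1/(396929 + (-24 + 8*sqrt((sqrt(27))**2 + 118**2))) = 1/(396929 + (-24 + 8*sqrt((3*sqrt(3))**2 + 13924))) = 1/(396929 + (-24 + 8*sqrt(27 + 13924))) = 1/(396929 + (-24 + 8*sqrt(13951))) = 1/(396905 + 8*sqrt(13951))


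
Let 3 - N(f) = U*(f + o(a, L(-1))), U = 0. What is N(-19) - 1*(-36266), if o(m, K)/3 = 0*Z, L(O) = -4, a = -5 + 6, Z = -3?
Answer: 36269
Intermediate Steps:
a = 1
o(m, K) = 0 (o(m, K) = 3*(0*(-3)) = 3*0 = 0)
N(f) = 3 (N(f) = 3 - 0*(f + 0) = 3 - 0*f = 3 - 1*0 = 3 + 0 = 3)
N(-19) - 1*(-36266) = 3 - 1*(-36266) = 3 + 36266 = 36269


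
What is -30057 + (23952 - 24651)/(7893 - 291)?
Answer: -76164671/2534 ≈ -30057.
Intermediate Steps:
-30057 + (23952 - 24651)/(7893 - 291) = -30057 - 699/7602 = -30057 - 699*1/7602 = -30057 - 233/2534 = -76164671/2534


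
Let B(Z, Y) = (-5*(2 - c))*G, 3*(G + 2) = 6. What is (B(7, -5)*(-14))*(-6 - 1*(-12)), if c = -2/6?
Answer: 0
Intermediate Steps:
c = -⅓ (c = -2*⅙ = -⅓ ≈ -0.33333)
G = 0 (G = -2 + (⅓)*6 = -2 + 2 = 0)
B(Z, Y) = 0 (B(Z, Y) = -5*(2 - 1*(-⅓))*0 = -5*(2 + ⅓)*0 = -5*7/3*0 = -35/3*0 = 0)
(B(7, -5)*(-14))*(-6 - 1*(-12)) = (0*(-14))*(-6 - 1*(-12)) = 0*(-6 + 12) = 0*6 = 0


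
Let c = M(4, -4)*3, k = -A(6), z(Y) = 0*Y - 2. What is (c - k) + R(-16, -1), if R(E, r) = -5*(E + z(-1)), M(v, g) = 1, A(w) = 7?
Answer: 100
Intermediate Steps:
z(Y) = -2 (z(Y) = 0 - 2 = -2)
R(E, r) = 10 - 5*E (R(E, r) = -5*(E - 2) = -5*(-2 + E) = 10 - 5*E)
k = -7 (k = -1*7 = -7)
c = 3 (c = 1*3 = 3)
(c - k) + R(-16, -1) = (3 - 1*(-7)) + (10 - 5*(-16)) = (3 + 7) + (10 + 80) = 10 + 90 = 100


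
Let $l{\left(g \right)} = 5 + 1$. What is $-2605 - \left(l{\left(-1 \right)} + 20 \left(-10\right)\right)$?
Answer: $-2411$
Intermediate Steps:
$l{\left(g \right)} = 6$
$-2605 - \left(l{\left(-1 \right)} + 20 \left(-10\right)\right) = -2605 - \left(6 + 20 \left(-10\right)\right) = -2605 - \left(6 - 200\right) = -2605 - -194 = -2605 + 194 = -2411$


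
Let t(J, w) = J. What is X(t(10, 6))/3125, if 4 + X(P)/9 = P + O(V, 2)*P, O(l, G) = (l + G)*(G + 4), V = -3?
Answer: -486/3125 ≈ -0.15552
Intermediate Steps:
O(l, G) = (4 + G)*(G + l) (O(l, G) = (G + l)*(4 + G) = (4 + G)*(G + l))
X(P) = -36 - 45*P (X(P) = -36 + 9*(P + (2² + 4*2 + 4*(-3) + 2*(-3))*P) = -36 + 9*(P + (4 + 8 - 12 - 6)*P) = -36 + 9*(P - 6*P) = -36 + 9*(-5*P) = -36 - 45*P)
X(t(10, 6))/3125 = (-36 - 45*10)/3125 = (-36 - 450)*(1/3125) = -486*1/3125 = -486/3125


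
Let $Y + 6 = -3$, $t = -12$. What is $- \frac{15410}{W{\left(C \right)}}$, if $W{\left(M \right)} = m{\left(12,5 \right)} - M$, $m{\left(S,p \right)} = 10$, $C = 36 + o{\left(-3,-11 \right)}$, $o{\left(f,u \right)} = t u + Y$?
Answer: $\frac{15410}{149} \approx 103.42$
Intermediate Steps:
$Y = -9$ ($Y = -6 - 3 = -9$)
$o{\left(f,u \right)} = -9 - 12 u$ ($o{\left(f,u \right)} = - 12 u - 9 = -9 - 12 u$)
$C = 159$ ($C = 36 - -123 = 36 + \left(-9 + 132\right) = 36 + 123 = 159$)
$W{\left(M \right)} = 10 - M$
$- \frac{15410}{W{\left(C \right)}} = - \frac{15410}{10 - 159} = - \frac{15410}{-149} = \left(-15410\right) \left(- \frac{1}{149}\right) = \frac{15410}{149}$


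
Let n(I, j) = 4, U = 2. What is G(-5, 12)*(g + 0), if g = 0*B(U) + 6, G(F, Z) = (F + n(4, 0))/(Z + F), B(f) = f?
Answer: -6/7 ≈ -0.85714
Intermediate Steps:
G(F, Z) = (4 + F)/(F + Z) (G(F, Z) = (F + 4)/(Z + F) = (4 + F)/(F + Z))
g = 6 (g = 0*2 + 6 = 0 + 6 = 6)
G(-5, 12)*(g + 0) = ((4 - 5)/(-5 + 12))*(6 + 0) = (-1/7)*6 = ((⅐)*(-1))*6 = -⅐*6 = -6/7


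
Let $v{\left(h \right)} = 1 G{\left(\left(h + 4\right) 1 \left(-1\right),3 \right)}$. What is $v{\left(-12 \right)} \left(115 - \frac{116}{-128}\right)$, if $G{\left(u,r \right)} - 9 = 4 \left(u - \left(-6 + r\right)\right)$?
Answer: $\frac{196577}{32} \approx 6143.0$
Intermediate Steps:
$G{\left(u,r \right)} = 33 - 4 r + 4 u$ ($G{\left(u,r \right)} = 9 + 4 \left(u - \left(-6 + r\right)\right) = 9 + 4 \left(6 + u - r\right) = 9 + \left(24 - 4 r + 4 u\right) = 33 - 4 r + 4 u$)
$v{\left(h \right)} = 5 - 4 h$ ($v{\left(h \right)} = 1 \left(33 - 12 + 4 \left(h + 4\right) 1 \left(-1\right)\right) = 1 \left(33 - 12 + 4 \left(4 + h\right) 1 \left(-1\right)\right) = 1 \left(33 - 12 + 4 \left(4 + h\right) \left(-1\right)\right) = 1 \left(33 - 12 + 4 \left(-4 - h\right)\right) = 1 \left(33 - 12 - \left(16 + 4 h\right)\right) = 1 \left(5 - 4 h\right) = 5 - 4 h$)
$v{\left(-12 \right)} \left(115 - \frac{116}{-128}\right) = \left(5 - -48\right) \left(115 - \frac{116}{-128}\right) = \left(5 + 48\right) \left(115 - - \frac{29}{32}\right) = 53 \left(115 + \frac{29}{32}\right) = 53 \cdot \frac{3709}{32} = \frac{196577}{32}$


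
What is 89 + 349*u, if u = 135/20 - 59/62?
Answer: 261967/124 ≈ 2112.6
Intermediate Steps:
u = 719/124 (u = 135*(1/20) - 59*1/62 = 27/4 - 59/62 = 719/124 ≈ 5.7984)
89 + 349*u = 89 + 349*(719/124) = 89 + 250931/124 = 261967/124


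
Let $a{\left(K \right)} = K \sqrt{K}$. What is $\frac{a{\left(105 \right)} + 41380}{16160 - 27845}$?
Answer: $- \frac{8276}{2337} - \frac{7 \sqrt{105}}{779} \approx -3.6334$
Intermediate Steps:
$a{\left(K \right)} = K^{\frac{3}{2}}$
$\frac{a{\left(105 \right)} + 41380}{16160 - 27845} = \frac{105^{\frac{3}{2}} + 41380}{16160 - 27845} = \frac{105 \sqrt{105} + 41380}{-11685} = \left(41380 + 105 \sqrt{105}\right) \left(- \frac{1}{11685}\right) = - \frac{8276}{2337} - \frac{7 \sqrt{105}}{779}$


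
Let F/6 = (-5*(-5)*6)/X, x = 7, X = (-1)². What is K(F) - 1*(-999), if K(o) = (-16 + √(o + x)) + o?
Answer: 1883 + √907 ≈ 1913.1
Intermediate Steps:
X = 1
F = 900 (F = 6*((-5*(-5)*6)/1) = 6*((25*6)*1) = 6*(150*1) = 6*150 = 900)
K(o) = -16 + o + √(7 + o) (K(o) = (-16 + √(o + 7)) + o = (-16 + √(7 + o)) + o = -16 + o + √(7 + o))
K(F) - 1*(-999) = (-16 + 900 + √(7 + 900)) - 1*(-999) = (-16 + 900 + √907) + 999 = (884 + √907) + 999 = 1883 + √907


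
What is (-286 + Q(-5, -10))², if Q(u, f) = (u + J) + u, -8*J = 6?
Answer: 1408969/16 ≈ 88061.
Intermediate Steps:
J = -¾ (J = -⅛*6 = -¾ ≈ -0.75000)
Q(u, f) = -¾ + 2*u (Q(u, f) = (u - ¾) + u = (-¾ + u) + u = -¾ + 2*u)
(-286 + Q(-5, -10))² = (-286 + (-¾ + 2*(-5)))² = (-286 + (-¾ - 10))² = (-286 - 43/4)² = (-1187/4)² = 1408969/16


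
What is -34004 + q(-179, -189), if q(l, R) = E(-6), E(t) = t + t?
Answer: -34016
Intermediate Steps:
E(t) = 2*t
q(l, R) = -12 (q(l, R) = 2*(-6) = -12)
-34004 + q(-179, -189) = -34004 - 12 = -34016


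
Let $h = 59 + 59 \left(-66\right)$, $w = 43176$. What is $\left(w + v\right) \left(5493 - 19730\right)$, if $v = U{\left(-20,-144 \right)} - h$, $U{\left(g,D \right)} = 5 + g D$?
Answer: $-710369352$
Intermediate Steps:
$h = -3835$ ($h = 59 - 3894 = -3835$)
$U{\left(g,D \right)} = 5 + D g$
$v = 6720$ ($v = \left(5 - -2880\right) - -3835 = \left(5 + 2880\right) + 3835 = 2885 + 3835 = 6720$)
$\left(w + v\right) \left(5493 - 19730\right) = \left(43176 + 6720\right) \left(5493 - 19730\right) = 49896 \left(-14237\right) = -710369352$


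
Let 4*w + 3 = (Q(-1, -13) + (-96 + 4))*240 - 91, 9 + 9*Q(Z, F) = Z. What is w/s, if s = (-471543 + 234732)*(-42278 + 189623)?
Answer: 33661/209357500770 ≈ 1.6078e-7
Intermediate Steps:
Q(Z, F) = -1 + Z/9
s = -34892916795 (s = -236811*147345 = -34892916795)
w = -33661/6 (w = -¾ + (((-1 + (⅑)*(-1)) + (-96 + 4))*240 - 91)/4 = -¾ + (((-1 - ⅑) - 92)*240 - 91)/4 = -¾ + ((-10/9 - 92)*240 - 91)/4 = -¾ + (-838/9*240 - 91)/4 = -¾ + (-67040/3 - 91)/4 = -¾ + (¼)*(-67313/3) = -¾ - 67313/12 = -33661/6 ≈ -5610.2)
w/s = -33661/6/(-34892916795) = -33661/6*(-1/34892916795) = 33661/209357500770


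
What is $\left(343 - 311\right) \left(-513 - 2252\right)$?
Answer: $-88480$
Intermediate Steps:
$\left(343 - 311\right) \left(-513 - 2252\right) = 32 \left(-2765\right) = -88480$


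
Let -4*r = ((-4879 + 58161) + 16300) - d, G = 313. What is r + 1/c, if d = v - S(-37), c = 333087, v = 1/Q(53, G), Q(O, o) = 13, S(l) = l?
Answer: -75284656814/4330131 ≈ -17386.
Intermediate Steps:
v = 1/13 ≈ 0.076923
d = 482/13 (d = 1/13 - 1*(-37) = 1/13 + 37 = 482/13 ≈ 37.077)
r = -226021/13 (r = -(((-4879 + 58161) + 16300) - 1*482/13)/4 = -((53282 + 16300) - 482/13)/4 = -(69582 - 482/13)/4 = -1/4*904084/13 = -226021/13 ≈ -17386.)
r + 1/c = -226021/13 + 1/333087 = -75284656814/4330131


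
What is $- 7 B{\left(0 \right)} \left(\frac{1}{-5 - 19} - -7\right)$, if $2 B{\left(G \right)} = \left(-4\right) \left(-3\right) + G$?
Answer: $- \frac{1169}{4} \approx -292.25$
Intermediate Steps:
$B{\left(G \right)} = 6 + \frac{G}{2}$ ($B{\left(G \right)} = \frac{\left(-4\right) \left(-3\right) + G}{2} = \frac{12 + G}{2} = 6 + \frac{G}{2}$)
$- 7 B{\left(0 \right)} \left(\frac{1}{-5 - 19} - -7\right) = - 7 \left(6 + \frac{1}{2} \cdot 0\right) \left(\frac{1}{-5 - 19} - -7\right) = - 7 \left(6 + 0\right) \left(\frac{1}{-24} + 7\right) = \left(-7\right) 6 \left(- \frac{1}{24} + 7\right) = \left(-42\right) \frac{167}{24} = - \frac{1169}{4}$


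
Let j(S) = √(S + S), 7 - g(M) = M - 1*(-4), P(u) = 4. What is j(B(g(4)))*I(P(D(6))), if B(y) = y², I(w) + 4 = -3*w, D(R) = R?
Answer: -16*√2 ≈ -22.627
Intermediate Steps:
I(w) = -4 - 3*w
g(M) = 3 - M (g(M) = 7 - (M - 1*(-4)) = 7 - (M + 4) = 7 - (4 + M) = 7 + (-4 - M) = 3 - M)
j(S) = √2*√S (j(S) = √(2*S) = √2*√S)
j(B(g(4)))*I(P(D(6))) = (√2*√((3 - 1*4)²))*(-4 - 3*4) = (√2*√((3 - 4)²))*(-4 - 12) = (√2*√((-1)²))*(-16) = (√2*√1)*(-16) = (√2*1)*(-16) = √2*(-16) = -16*√2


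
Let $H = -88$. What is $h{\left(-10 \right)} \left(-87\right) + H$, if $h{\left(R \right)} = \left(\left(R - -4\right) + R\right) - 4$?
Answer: $1652$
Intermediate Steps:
$h{\left(R \right)} = 2 R$ ($h{\left(R \right)} = \left(\left(R + 4\right) + R\right) - 4 = \left(\left(4 + R\right) + R\right) - 4 = \left(4 + 2 R\right) - 4 = 2 R$)
$h{\left(-10 \right)} \left(-87\right) + H = 2 \left(-10\right) \left(-87\right) - 88 = \left(-20\right) \left(-87\right) - 88 = 1740 - 88 = 1652$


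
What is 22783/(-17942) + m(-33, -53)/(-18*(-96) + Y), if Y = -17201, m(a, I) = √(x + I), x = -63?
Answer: -22783/17942 - 2*I*√29/15473 ≈ -1.2698 - 0.00069607*I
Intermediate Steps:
m(a, I) = √(-63 + I)
22783/(-17942) + m(-33, -53)/(-18*(-96) + Y) = 22783/(-17942) + √(-63 - 53)/(-18*(-96) - 17201) = 22783*(-1/17942) + √(-116)/(1728 - 17201) = -22783/17942 + (2*I*√29)/(-15473) = -22783/17942 + (2*I*√29)*(-1/15473) = -22783/17942 - 2*I*√29/15473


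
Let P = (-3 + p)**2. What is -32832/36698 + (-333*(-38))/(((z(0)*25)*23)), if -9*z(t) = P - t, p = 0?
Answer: -241627446/10550675 ≈ -22.902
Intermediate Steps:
P = 9 (P = (-3 + 0)**2 = (-3)**2 = 9)
z(t) = -1 + t/9 (z(t) = -(9 - t)/9 = -1 + t/9)
-32832/36698 + (-333*(-38))/(((z(0)*25)*23)) = -32832/36698 + (-333*(-38))/((((-1 + (1/9)*0)*25)*23)) = -32832*1/36698 + 12654/((((-1 + 0)*25)*23)) = -16416/18349 + 12654/((-1*25*23)) = -16416/18349 + 12654/((-25*23)) = -16416/18349 + 12654/(-575) = -16416/18349 + 12654*(-1/575) = -16416/18349 - 12654/575 = -241627446/10550675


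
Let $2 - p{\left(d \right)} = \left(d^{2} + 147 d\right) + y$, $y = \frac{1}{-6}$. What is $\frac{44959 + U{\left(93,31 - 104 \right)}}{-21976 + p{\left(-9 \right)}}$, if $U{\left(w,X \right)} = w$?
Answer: $- \frac{270312}{124391} \approx -2.1731$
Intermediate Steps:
$y = - \frac{1}{6} \approx -0.16667$
$p{\left(d \right)} = \frac{13}{6} - d^{2} - 147 d$ ($p{\left(d \right)} = 2 - \left(\left(d^{2} + 147 d\right) - \frac{1}{6}\right) = 2 - \left(- \frac{1}{6} + d^{2} + 147 d\right) = \frac{13}{6} - d^{2} - 147 d$)
$\frac{44959 + U{\left(93,31 - 104 \right)}}{-21976 + p{\left(-9 \right)}} = \frac{44959 + 93}{-21976 - - \frac{7465}{6}} = \frac{45052}{-21976 + \left(\frac{13}{6} - 81 + 1323\right)} = \frac{45052}{-21976 + \frac{7465}{6}} = \frac{45052}{- \frac{124391}{6}} = 45052 \left(- \frac{6}{124391}\right) = - \frac{270312}{124391}$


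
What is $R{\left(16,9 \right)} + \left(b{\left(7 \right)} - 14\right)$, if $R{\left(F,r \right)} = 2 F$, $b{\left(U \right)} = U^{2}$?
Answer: $67$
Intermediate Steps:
$R{\left(16,9 \right)} + \left(b{\left(7 \right)} - 14\right) = 2 \cdot 16 + \left(7^{2} - 14\right) = 32 + \left(49 - 14\right) = 32 + 35 = 67$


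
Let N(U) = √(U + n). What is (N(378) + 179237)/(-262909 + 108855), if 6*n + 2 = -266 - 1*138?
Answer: -179237/154054 - 7*√57/462162 ≈ -1.1636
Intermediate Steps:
n = -203/3 (n = -⅓ + (-266 - 1*138)/6 = -⅓ + (-266 - 138)/6 = -⅓ + (⅙)*(-404) = -⅓ - 202/3 = -203/3 ≈ -67.667)
N(U) = √(-203/3 + U) (N(U) = √(U - 203/3) = √(-203/3 + U))
(N(378) + 179237)/(-262909 + 108855) = (√(-609 + 9*378)/3 + 179237)/(-262909 + 108855) = (√(-609 + 3402)/3 + 179237)/(-154054) = (√2793/3 + 179237)*(-1/154054) = ((7*√57)/3 + 179237)*(-1/154054) = (7*√57/3 + 179237)*(-1/154054) = (179237 + 7*√57/3)*(-1/154054) = -179237/154054 - 7*√57/462162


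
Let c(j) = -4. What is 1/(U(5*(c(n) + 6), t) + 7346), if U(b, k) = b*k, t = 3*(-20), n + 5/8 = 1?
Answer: 1/6746 ≈ 0.00014824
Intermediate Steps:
n = 3/8 (n = -5/8 + 1 = 3/8 ≈ 0.37500)
t = -60
1/(U(5*(c(n) + 6), t) + 7346) = 1/((5*(-4 + 6))*(-60) + 7346) = 1/((5*2)*(-60) + 7346) = 1/(10*(-60) + 7346) = 1/(-600 + 7346) = 1/6746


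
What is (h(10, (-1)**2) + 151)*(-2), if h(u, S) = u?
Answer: -322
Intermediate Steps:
(h(10, (-1)**2) + 151)*(-2) = (10 + 151)*(-2) = 161*(-2) = -322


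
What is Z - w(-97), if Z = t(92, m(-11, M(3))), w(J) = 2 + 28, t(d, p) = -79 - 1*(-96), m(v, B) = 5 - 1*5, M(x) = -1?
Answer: -13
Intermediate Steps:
m(v, B) = 0 (m(v, B) = 5 - 5 = 0)
t(d, p) = 17 (t(d, p) = -79 + 96 = 17)
w(J) = 30
Z = 17
Z - w(-97) = 17 - 1*30 = 17 - 30 = -13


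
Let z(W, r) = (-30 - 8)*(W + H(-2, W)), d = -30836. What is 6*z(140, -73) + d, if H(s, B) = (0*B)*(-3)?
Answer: -62756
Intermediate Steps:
H(s, B) = 0 (H(s, B) = 0*(-3) = 0)
z(W, r) = -38*W (z(W, r) = (-30 - 8)*(W + 0) = -38*W)
6*z(140, -73) + d = 6*(-38*140) - 30836 = 6*(-5320) - 30836 = -31920 - 30836 = -62756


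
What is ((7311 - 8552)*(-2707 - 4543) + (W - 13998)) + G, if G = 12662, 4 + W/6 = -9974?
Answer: 8936046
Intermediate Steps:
W = -59868 (W = -24 + 6*(-9974) = -24 - 59844 = -59868)
((7311 - 8552)*(-2707 - 4543) + (W - 13998)) + G = ((7311 - 8552)*(-2707 - 4543) + (-59868 - 13998)) + 12662 = (-1241*(-7250) - 73866) + 12662 = (8997250 - 73866) + 12662 = 8923384 + 12662 = 8936046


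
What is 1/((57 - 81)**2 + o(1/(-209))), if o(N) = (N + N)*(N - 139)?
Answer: 43681/25218360 ≈ 0.0017321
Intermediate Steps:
o(N) = 2*N*(-139 + N) (o(N) = (2*N)*(-139 + N) = 2*N*(-139 + N))
1/((57 - 81)**2 + o(1/(-209))) = 1/((57 - 81)**2 + 2*(-139 + 1/(-209))/(-209)) = 1/((-24)**2 + 2*(-1/209)*(-139 - 1/209)) = 1/(576 + 2*(-1/209)*(-29052/209)) = 1/(576 + 58104/43681) = 1/(25218360/43681) = 43681/25218360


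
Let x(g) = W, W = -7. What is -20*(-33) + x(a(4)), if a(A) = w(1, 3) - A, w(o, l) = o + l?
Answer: 653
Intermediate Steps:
w(o, l) = l + o
a(A) = 4 - A (a(A) = (3 + 1) - A = 4 - A)
x(g) = -7
-20*(-33) + x(a(4)) = -20*(-33) - 7 = 660 - 7 = 653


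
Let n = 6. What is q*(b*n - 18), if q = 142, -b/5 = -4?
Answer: 14484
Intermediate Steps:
b = 20 (b = -5*(-4) = 20)
q*(b*n - 18) = 142*(20*6 - 18) = 142*(120 - 18) = 142*102 = 14484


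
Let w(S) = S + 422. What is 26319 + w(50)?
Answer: 26791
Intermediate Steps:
w(S) = 422 + S
26319 + w(50) = 26319 + (422 + 50) = 26319 + 472 = 26791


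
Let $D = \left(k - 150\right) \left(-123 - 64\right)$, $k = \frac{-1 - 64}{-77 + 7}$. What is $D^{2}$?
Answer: $\frac{152309892361}{196} \approx 7.7709 \cdot 10^{8}$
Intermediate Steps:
$k = \frac{13}{14}$ ($k = - \frac{65}{-70} = \left(-65\right) \left(- \frac{1}{70}\right) = \frac{13}{14} \approx 0.92857$)
$D = \frac{390269}{14}$ ($D = \left(\frac{13}{14} - 150\right) \left(-123 - 64\right) = \left(- \frac{2087}{14}\right) \left(-187\right) = \frac{390269}{14} \approx 27876.0$)
$D^{2} = \left(\frac{390269}{14}\right)^{2} = \frac{152309892361}{196}$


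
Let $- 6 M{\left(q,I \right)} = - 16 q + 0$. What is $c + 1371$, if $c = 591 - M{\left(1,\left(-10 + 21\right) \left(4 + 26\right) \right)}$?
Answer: $\frac{5878}{3} \approx 1959.3$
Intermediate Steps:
$M{\left(q,I \right)} = \frac{8 q}{3}$ ($M{\left(q,I \right)} = - \frac{- 16 q + 0}{6} = - \frac{\left(-16\right) q}{6} = \frac{8 q}{3}$)
$c = \frac{1765}{3}$ ($c = 591 - \frac{8}{3} \cdot 1 = 591 - \frac{8}{3} = \frac{1765}{3} \approx 588.33$)
$c + 1371 = \frac{1765}{3} + 1371 = \frac{5878}{3}$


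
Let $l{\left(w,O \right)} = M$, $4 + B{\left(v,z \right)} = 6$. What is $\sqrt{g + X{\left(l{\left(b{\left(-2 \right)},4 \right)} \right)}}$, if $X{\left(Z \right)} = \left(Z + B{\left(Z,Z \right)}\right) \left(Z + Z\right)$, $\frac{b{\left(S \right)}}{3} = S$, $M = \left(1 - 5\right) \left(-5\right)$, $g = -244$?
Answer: $2 \sqrt{159} \approx 25.219$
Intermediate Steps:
$B{\left(v,z \right)} = 2$ ($B{\left(v,z \right)} = -4 + 6 = 2$)
$M = 20$ ($M = \left(-4\right) \left(-5\right) = 20$)
$b{\left(S \right)} = 3 S$
$l{\left(w,O \right)} = 20$
$X{\left(Z \right)} = 2 Z \left(2 + Z\right)$ ($X{\left(Z \right)} = \left(Z + 2\right) \left(Z + Z\right) = \left(2 + Z\right) 2 Z = 2 Z \left(2 + Z\right)$)
$\sqrt{g + X{\left(l{\left(b{\left(-2 \right)},4 \right)} \right)}} = \sqrt{-244 + 2 \cdot 20 \left(2 + 20\right)} = \sqrt{-244 + 2 \cdot 20 \cdot 22} = \sqrt{-244 + 880} = \sqrt{636} = 2 \sqrt{159}$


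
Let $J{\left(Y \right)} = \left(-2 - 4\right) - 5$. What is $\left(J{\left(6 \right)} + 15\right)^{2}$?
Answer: $16$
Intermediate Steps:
$J{\left(Y \right)} = -11$ ($J{\left(Y \right)} = -6 - 5 = -11$)
$\left(J{\left(6 \right)} + 15\right)^{2} = \left(-11 + 15\right)^{2} = 4^{2} = 16$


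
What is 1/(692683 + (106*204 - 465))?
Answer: 1/713842 ≈ 1.4009e-6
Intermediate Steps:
1/(692683 + (106*204 - 465)) = 1/(692683 + (21624 - 465)) = 1/(692683 + 21159) = 1/713842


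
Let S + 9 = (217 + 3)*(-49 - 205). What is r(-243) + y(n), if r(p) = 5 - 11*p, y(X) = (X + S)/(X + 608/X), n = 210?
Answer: 54017717/22354 ≈ 2416.5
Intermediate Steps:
S = -55889 (S = -9 + (217 + 3)*(-49 - 205) = -9 + 220*(-254) = -9 - 55880 = -55889)
y(X) = (-55889 + X)/(X + 608/X) (y(X) = (X - 55889)/(X + 608/X) = (-55889 + X)/(X + 608/X))
r(-243) + y(n) = (5 - 11*(-243)) + 210*(-55889 + 210)/(608 + 210²) = (5 + 2673) + 210*(-55679)/(608 + 44100) = 2678 + 210*(-55679)/44708 = 2678 + 210*(1/44708)*(-55679) = 2678 - 5846295/22354 = 54017717/22354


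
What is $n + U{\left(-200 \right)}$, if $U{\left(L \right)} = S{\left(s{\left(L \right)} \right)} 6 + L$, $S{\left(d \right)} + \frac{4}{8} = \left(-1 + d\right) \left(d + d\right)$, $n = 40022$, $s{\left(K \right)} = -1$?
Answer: $39843$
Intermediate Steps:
$S{\left(d \right)} = - \frac{1}{2} + 2 d \left(-1 + d\right)$ ($S{\left(d \right)} = - \frac{1}{2} + \left(-1 + d\right) \left(d + d\right) = - \frac{1}{2} + \left(-1 + d\right) 2 d = - \frac{1}{2} + 2 d \left(-1 + d\right)$)
$U{\left(L \right)} = 21 + L$ ($U{\left(L \right)} = \left(- \frac{1}{2} - -2 + 2 \left(-1\right)^{2}\right) 6 + L = \left(- \frac{1}{2} + 2 + 2 \cdot 1\right) 6 + L = \left(- \frac{1}{2} + 2 + 2\right) 6 + L = \frac{7}{2} \cdot 6 + L = 21 + L$)
$n + U{\left(-200 \right)} = 40022 + \left(21 - 200\right) = 40022 - 179 = 39843$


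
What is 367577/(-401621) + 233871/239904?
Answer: 1914770761/32116828128 ≈ 0.059619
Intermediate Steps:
367577/(-401621) + 233871/239904 = 367577*(-1/401621) + 233871*(1/239904) = -367577/401621 + 77957/79968 = 1914770761/32116828128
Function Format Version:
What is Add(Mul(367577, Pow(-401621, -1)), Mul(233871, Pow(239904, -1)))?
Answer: Rational(1914770761, 32116828128) ≈ 0.059619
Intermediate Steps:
Add(Mul(367577, Pow(-401621, -1)), Mul(233871, Pow(239904, -1))) = Add(Mul(367577, Rational(-1, 401621)), Mul(233871, Rational(1, 239904))) = Add(Rational(-367577, 401621), Rational(77957, 79968)) = Rational(1914770761, 32116828128)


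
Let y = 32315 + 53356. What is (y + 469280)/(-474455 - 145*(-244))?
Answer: -554951/439075 ≈ -1.2639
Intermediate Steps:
y = 85671
(y + 469280)/(-474455 - 145*(-244)) = (85671 + 469280)/(-474455 - 145*(-244)) = 554951/(-474455 + 35380) = 554951/(-439075) = 554951*(-1/439075) = -554951/439075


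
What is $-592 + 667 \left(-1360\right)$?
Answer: $-907712$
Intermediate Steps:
$-592 + 667 \left(-1360\right) = -592 - 907120 = -907712$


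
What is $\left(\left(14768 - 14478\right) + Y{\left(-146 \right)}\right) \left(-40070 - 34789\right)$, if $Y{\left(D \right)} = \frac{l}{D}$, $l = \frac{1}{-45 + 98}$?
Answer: $- \frac{167985018321}{7738} \approx -2.1709 \cdot 10^{7}$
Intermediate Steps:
$l = \frac{1}{53} \approx 0.018868$
$Y{\left(D \right)} = \frac{1}{53 D}$
$\left(\left(14768 - 14478\right) + Y{\left(-146 \right)}\right) \left(-40070 - 34789\right) = \left(\left(14768 - 14478\right) + \frac{1}{53 \left(-146\right)}\right) \left(-40070 - 34789\right) = \left(290 + \frac{1}{53} \left(- \frac{1}{146}\right)\right) \left(-74859\right) = \left(290 - \frac{1}{7738}\right) \left(-74859\right) = \frac{2244019}{7738} \left(-74859\right) = - \frac{167985018321}{7738}$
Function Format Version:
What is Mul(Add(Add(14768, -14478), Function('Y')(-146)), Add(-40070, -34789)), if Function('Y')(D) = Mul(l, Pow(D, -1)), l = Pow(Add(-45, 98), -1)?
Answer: Rational(-167985018321, 7738) ≈ -2.1709e+7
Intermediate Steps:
l = Rational(1, 53) (l = Pow(53, -1) = Rational(1, 53) ≈ 0.018868)
Function('Y')(D) = Mul(Rational(1, 53), Pow(D, -1))
Mul(Add(Add(14768, -14478), Function('Y')(-146)), Add(-40070, -34789)) = Mul(Add(Add(14768, -14478), Mul(Rational(1, 53), Pow(-146, -1))), Add(-40070, -34789)) = Mul(Add(290, Mul(Rational(1, 53), Rational(-1, 146))), -74859) = Mul(Add(290, Rational(-1, 7738)), -74859) = Mul(Rational(2244019, 7738), -74859) = Rational(-167985018321, 7738)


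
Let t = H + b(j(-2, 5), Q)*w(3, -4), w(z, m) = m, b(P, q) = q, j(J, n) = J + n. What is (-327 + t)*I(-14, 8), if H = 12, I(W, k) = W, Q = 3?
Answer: 4578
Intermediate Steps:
t = 0 (t = 12 + 3*(-4) = 12 - 12 = 0)
(-327 + t)*I(-14, 8) = (-327 + 0)*(-14) = -327*(-14) = 4578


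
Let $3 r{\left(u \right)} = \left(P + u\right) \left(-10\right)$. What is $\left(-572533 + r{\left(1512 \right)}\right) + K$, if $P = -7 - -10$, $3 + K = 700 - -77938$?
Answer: $-498948$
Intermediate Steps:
$K = 78635$ ($K = -3 + \left(700 - -77938\right) = -3 + \left(700 + 77938\right) = -3 + 78638 = 78635$)
$P = 3$ ($P = -7 + 10 = 3$)
$r{\left(u \right)} = -10 - \frac{10 u}{3}$ ($r{\left(u \right)} = \frac{\left(3 + u\right) \left(-10\right)}{3} = \frac{-30 - 10 u}{3} = -10 - \frac{10 u}{3}$)
$\left(-572533 + r{\left(1512 \right)}\right) + K = \left(-572533 - 5050\right) + 78635 = -577583 + 78635 = -498948$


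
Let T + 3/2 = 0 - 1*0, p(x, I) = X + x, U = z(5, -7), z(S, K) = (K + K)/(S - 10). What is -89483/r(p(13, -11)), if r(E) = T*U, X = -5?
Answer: 447415/21 ≈ 21305.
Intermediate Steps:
z(S, K) = 2*K/(-10 + S) (z(S, K) = (2*K)/(-10 + S) = 2*K/(-10 + S))
U = 14/5 (U = 2*(-7)/(-10 + 5) = 2*(-7)/(-5) = 2*(-7)*(-1/5) = 14/5 ≈ 2.8000)
p(x, I) = -5 + x
T = -3/2 (T = -3/2 + (0 - 1*0) = -3/2 + (0 + 0) = -3/2 + 0 = -3/2 ≈ -1.5000)
r(E) = -21/5 (r(E) = -3/2*14/5 = -21/5)
-89483/r(p(13, -11)) = -89483/(-21/5) = -89483*(-5/21) = 447415/21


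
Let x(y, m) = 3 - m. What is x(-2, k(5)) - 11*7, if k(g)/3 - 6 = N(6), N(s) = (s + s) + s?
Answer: -146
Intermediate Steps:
N(s) = 3*s (N(s) = 2*s + s = 3*s)
k(g) = 72 (k(g) = 18 + 3*(3*6) = 18 + 3*18 = 18 + 54 = 72)
x(-2, k(5)) - 11*7 = (3 - 1*72) - 11*7 = (3 - 72) - 77 = -69 - 77 = -146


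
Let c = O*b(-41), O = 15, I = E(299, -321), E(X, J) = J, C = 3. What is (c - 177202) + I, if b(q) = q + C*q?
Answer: -179983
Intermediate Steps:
b(q) = 4*q (b(q) = q + 3*q = 4*q)
I = -321
c = -2460 (c = 15*(4*(-41)) = 15*(-164) = -2460)
(c - 177202) + I = (-2460 - 177202) - 321 = -179662 - 321 = -179983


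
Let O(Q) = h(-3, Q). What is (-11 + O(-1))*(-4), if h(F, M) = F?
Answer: 56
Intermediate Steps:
O(Q) = -3
(-11 + O(-1))*(-4) = (-11 - 3)*(-4) = -14*(-4) = 56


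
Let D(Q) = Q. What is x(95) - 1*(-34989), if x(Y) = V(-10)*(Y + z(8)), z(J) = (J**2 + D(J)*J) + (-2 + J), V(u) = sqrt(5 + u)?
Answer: 34989 + 229*I*sqrt(5) ≈ 34989.0 + 512.06*I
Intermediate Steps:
z(J) = -2 + J + 2*J**2 (z(J) = (J**2 + J*J) + (-2 + J) = (J**2 + J**2) + (-2 + J) = 2*J**2 + (-2 + J) = -2 + J + 2*J**2)
x(Y) = I*sqrt(5)*(134 + Y) (x(Y) = sqrt(5 - 10)*(Y + (-2 + 8 + 2*8**2)) = sqrt(-5)*(Y + (-2 + 8 + 2*64)) = (I*sqrt(5))*(Y + (-2 + 8 + 128)) = (I*sqrt(5))*(Y + 134) = (I*sqrt(5))*(134 + Y) = I*sqrt(5)*(134 + Y))
x(95) - 1*(-34989) = I*sqrt(5)*(134 + 95) - 1*(-34989) = I*sqrt(5)*229 + 34989 = 229*I*sqrt(5) + 34989 = 34989 + 229*I*sqrt(5)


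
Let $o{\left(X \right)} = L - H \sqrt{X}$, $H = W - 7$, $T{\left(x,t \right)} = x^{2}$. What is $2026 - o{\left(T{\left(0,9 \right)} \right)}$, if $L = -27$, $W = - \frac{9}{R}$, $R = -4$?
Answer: $2053$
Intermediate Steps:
$W = \frac{9}{4}$ ($W = - \frac{9}{-4} = \left(-9\right) \left(- \frac{1}{4}\right) = \frac{9}{4} \approx 2.25$)
$H = - \frac{19}{4}$ ($H = \frac{9}{4} - 7 = - \frac{19}{4} \approx -4.75$)
$o{\left(X \right)} = -27 + \frac{19 \sqrt{X}}{4}$ ($o{\left(X \right)} = -27 - - \frac{19 \sqrt{X}}{4} = -27 + \frac{19 \sqrt{X}}{4}$)
$2026 - o{\left(T{\left(0,9 \right)} \right)} = 2026 - \left(-27 + \frac{19 \sqrt{0^{2}}}{4}\right) = 2026 - \left(-27 + \frac{19 \sqrt{0}}{4}\right) = 2026 - \left(-27 + \frac{19}{4} \cdot 0\right) = 2026 - \left(-27 + 0\right) = 2026 - -27 = 2026 + 27 = 2053$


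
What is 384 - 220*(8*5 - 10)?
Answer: -6216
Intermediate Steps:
384 - 220*(8*5 - 10) = 384 - 220*(40 - 10) = 384 - 220*30 = 384 - 6600 = -6216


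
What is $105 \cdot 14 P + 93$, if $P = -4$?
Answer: $-5787$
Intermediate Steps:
$105 \cdot 14 P + 93 = 105 \cdot 14 \left(-4\right) + 93 = 105 \left(-56\right) + 93 = -5880 + 93 = -5787$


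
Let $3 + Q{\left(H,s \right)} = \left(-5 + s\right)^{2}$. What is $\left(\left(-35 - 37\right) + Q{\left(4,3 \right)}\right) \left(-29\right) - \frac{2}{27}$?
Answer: $\frac{55591}{27} \approx 2058.9$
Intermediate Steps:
$Q{\left(H,s \right)} = -3 + \left(-5 + s\right)^{2}$
$\left(\left(-35 - 37\right) + Q{\left(4,3 \right)}\right) \left(-29\right) - \frac{2}{27} = \left(\left(-35 - 37\right) - \left(3 - \left(-5 + 3\right)^{2}\right)\right) \left(-29\right) - \frac{2}{27} = \left(-72 - \left(3 - \left(-2\right)^{2}\right)\right) \left(-29\right) - \frac{2}{27} = \left(-72 + \left(-3 + 4\right)\right) \left(-29\right) - \frac{2}{27} = \left(-72 + 1\right) \left(-29\right) - \frac{2}{27} = \left(-71\right) \left(-29\right) - \frac{2}{27} = 2059 - \frac{2}{27} = \frac{55591}{27}$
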